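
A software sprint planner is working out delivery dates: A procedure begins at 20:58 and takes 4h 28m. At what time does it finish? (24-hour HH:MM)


Start time: 20:58
Adding: 4 hours 28 minutes
Minutes: 58 + 28 = 86
Minute overflow: 86 >= 60, so carry 1 hour, minutes = 26
Hours: 20 + 4 + 1 = 25
Hour wraparound: 25 mod 24 = 1
Result: 01:26

01:26


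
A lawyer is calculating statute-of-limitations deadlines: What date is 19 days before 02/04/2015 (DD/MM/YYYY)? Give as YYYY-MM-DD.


Start: 2015-04-02
Subtracting 19 days
Days already passed in April: 2
After going back through April: 17 more days to subtract
March 2015 has 31 days, need 17
Result: 2015-03-14

2015-03-14


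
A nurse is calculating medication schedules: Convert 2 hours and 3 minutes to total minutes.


Hours: 2
Minutes: 3
Convert hours to minutes: 2 x 60 = 120
Add remaining minutes: 120 + 3 = 123

123


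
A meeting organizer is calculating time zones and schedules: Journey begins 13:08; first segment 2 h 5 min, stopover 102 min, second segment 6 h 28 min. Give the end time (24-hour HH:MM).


Depart: 13:08
Leg 1: +125 min -> 15:13
Layover: +102 min -> 16:55
Leg 2: +388 min -> 23:23
Total travel: 615 minutes = 10h 15m
Arrival: 23:23

23:23


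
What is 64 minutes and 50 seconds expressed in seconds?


Minutes: 64
Extra seconds: 50
Seconds per minute: 60
Minutes to seconds: 64 x 60 = 3840
Total: 3840 + 50 = 3890

3890


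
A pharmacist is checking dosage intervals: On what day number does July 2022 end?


Month: July
Year: 2022
July is a 31-day month
Total: 31 days

31


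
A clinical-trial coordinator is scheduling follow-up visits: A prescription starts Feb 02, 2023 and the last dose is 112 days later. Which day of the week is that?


Start: 2023-02-02 (Thursday)
Step 1 - find target date: add 112 days
  2023-02-02 + 112 days = 2023-05-25
Step 2 - day of week:
  112 mod 7 = 0
  Thursday + 0 days -> Thursday
Result: Thursday (2023-05-25)

Thursday


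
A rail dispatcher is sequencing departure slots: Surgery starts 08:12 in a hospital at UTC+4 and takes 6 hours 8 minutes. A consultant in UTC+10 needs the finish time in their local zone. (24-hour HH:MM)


Start: 08:12 in UTC+4
Step 1 - add duration:
  minutes: 12 + 8 = 20
  hours: 8 + 6 + 0 = 14
  end in UTC+4: 14:20
Step 2 - convert UTC+4 -> UTC+10:
  offset difference: 10 - (4) = 6 hours
  14 + (6) = 20 -> mod 24 = 20
Result: 20:20 in UTC+10

20:20


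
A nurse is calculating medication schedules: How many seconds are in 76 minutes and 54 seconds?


Minutes: 76
Seconds: 54
Convert minutes to seconds: 76 x 60 = 4560
Add remaining seconds: 4560 + 54 = 4614

4614


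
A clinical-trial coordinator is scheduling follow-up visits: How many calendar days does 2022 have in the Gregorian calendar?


Year: 2022
Check leap year rules:
Divisible by 4? No
2022 is not a leap year
Days: 365

365


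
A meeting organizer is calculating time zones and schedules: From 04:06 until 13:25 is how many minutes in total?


Start time: 04:06 = 246 minutes from midnight
End time: 13:25 = 805 minutes from midnight
Difference: 805 - 246 = 559 minutes
That is 9 hours and 19 minutes

559


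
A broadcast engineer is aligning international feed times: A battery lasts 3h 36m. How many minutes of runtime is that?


Hours: 3
Extra minutes: 36
Minutes per hour: 60
Hours to minutes: 3 x 60 = 180
Total: 180 + 36 = 216

216


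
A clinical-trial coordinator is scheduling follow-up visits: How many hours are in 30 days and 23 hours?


Days: 30
Extra hours: 23
Hours per day: 24
Days to hours: 30 x 24 = 720
Total: 720 + 23 = 743

743


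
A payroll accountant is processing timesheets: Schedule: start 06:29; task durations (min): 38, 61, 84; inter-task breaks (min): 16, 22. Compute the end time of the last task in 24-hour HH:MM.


Start: 06:29 = 389 min from midnight
  after task 1 (38 min): 07:07
  after break (16 min): 07:23
  after task 2 (61 min): 08:24
  after break (22 min): 08:46
  after task 3 (84 min): 10:10
Total elapsed: 221 minutes
End time: 10:10

10:10


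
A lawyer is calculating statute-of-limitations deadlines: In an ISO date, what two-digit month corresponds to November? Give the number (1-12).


Calendar month order:
10. October
11. November <--
12. December
November is month number 11

11


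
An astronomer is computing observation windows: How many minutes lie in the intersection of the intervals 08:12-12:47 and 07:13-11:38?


Interval A: [492, 767] minutes from midnight
Interval B: [433, 698] minutes from midnight
Overlap start = max(492, 433) = 492
Overlap end = min(767, 698) = 698
Overlap = 698 - 492 = 206 minutes

206


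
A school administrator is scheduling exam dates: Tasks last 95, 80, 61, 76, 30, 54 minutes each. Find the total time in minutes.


Durations: 95, 80, 61, 76, 30, 54
Running sum: 95
+ 80 = 175
+ 61 = 236
+ 76 = 312
+ 30 = 342
+ 54 = 396
Total duration: 396 minutes
That is 6 hours and 36 minutes

396


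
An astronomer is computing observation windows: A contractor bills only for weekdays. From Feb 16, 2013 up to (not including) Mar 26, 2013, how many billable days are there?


Start: 2013-02-16 (Saturday)
End (exclusive): 2013-03-26 (Tuesday)
Total calendar days: 38
Full weeks: 38 // 7 = 5 -> 25 weekdays
Remaining 3 days starting on Saturday:
  Sat(-), Sun(-), Mon(w) -> 1 weekdays
Total business days: 25 + 1 = 26

26


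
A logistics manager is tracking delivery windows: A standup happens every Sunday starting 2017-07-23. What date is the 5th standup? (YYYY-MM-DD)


First occurrence: 2017-07-23 (occurrence 1)
Each occurrence is 7 days after the previous.
Occurrence 5 is 4 weeks after the first.
4 weeks = 28 days
2017-07-23 + 28 days = 2017-08-20

2017-08-20


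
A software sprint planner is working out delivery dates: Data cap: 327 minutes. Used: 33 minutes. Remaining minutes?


Total budget: 327 minutes
Time used: 33 minutes
Remaining: 327 - 33 = 294 minutes
Percent used: 10.1%
Percent remaining: 89.9%

294


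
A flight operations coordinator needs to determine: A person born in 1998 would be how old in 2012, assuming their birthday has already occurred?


Birth year: 1998
Current year: 2012
Age = current year - birth year
Age = 2012 - 1998 = 14

14


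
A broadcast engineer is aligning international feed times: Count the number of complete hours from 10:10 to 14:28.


Start: 10:10
End: 14:28
Hour difference: 14 - 10 = 4 hours
Minute difference: 28 - 10 = 18 minutes
Total minutes: 258
Complete hours: 258 / 60 = 4 (remainder 18)

4


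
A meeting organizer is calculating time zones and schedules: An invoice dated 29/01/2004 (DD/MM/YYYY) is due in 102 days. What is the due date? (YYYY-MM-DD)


Start: 2004-01-29
Adding 102 days
Days remaining in January: 2
After January: 100 days still to add
February 2004: 29 days, 71 remaining
March 2004: 31 days, 40 remaining
April 2004: 30 days, 10 remaining
May 2004 has 31 days, need 10
Result: 2004-05-10

2004-05-10


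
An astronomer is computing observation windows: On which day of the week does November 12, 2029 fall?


Date: 2029-11-12
January 1, 2029 is a Monday
Day of year: 316
Offset from Jan 1: 315 days
315 mod 7 = 0
Result: Monday

Monday


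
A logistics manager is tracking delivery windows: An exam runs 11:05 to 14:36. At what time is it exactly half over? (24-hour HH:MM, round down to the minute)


Start time: 11:05 = 665 minutes from midnight
End time: 14:36 = 876 minutes from midnight
Sum: 665 + 876 = 1541
Midpoint: 1541 / 2 = 770 minutes
Convert: 770 / 60 = 12 hours, 50 minutes
Result: 12:50

12:50


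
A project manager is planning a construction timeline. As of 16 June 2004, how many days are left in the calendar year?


Start: June 16, 2004
End: December 31, 2004
Days left in June: 14
July: 31
August: 31
September: 30
October: 31
... plus remaining months
Sum of remaining months: 184
Total: 14 + 184 = 198

198


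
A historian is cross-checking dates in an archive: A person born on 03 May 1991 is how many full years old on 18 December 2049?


Birth: 1991-05-03
Reference: 2049-12-18
Year difference: 2049 - 1991 = 58
Has birthday (05-03) occurred by 12-18? Yes
Age in full years: 58

58


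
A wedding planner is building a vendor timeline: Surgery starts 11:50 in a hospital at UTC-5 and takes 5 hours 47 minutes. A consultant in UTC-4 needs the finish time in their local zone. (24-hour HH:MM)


Start: 11:50 in UTC-5
Step 1 - add duration:
  minutes: 50 + 47 = 97 (carry 1h)
  hours: 11 + 5 + 1 = 17
  end in UTC-5: 17:37
Step 2 - convert UTC-5 -> UTC-4:
  offset difference: -4 - (-5) = 1 hours
  17 + (1) = 18 -> mod 24 = 18
Result: 18:37 in UTC-4

18:37


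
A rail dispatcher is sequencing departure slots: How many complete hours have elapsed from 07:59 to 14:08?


Start: 07:59
End: 14:08
Hour difference: 14 - 7 = 7 hours
Minute difference: 8 - 59 = -51 minutes
Total minutes: 369
Complete hours: 369 / 60 = 6 (remainder 9)

6


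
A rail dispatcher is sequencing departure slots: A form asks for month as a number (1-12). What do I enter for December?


Calendar month order:
11. November
12. December <--
December is month number 12

12


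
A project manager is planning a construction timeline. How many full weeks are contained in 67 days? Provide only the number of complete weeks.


Total days: 67
Days per week: 7
Division: 67 / 7 = 9 remainder 4
Complete weeks: 9
Remaining days: 4

9


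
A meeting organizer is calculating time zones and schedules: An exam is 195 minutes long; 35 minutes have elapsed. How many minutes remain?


Total budget: 195 minutes
Time used: 35 minutes
Remaining: 195 - 35 = 160 minutes
Percent used: 17.9%
Percent remaining: 82.1%

160


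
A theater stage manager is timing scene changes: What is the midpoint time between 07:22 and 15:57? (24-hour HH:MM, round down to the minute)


Start time: 07:22 = 442 minutes from midnight
End time: 15:57 = 957 minutes from midnight
Sum: 442 + 957 = 1399
Midpoint: 1399 / 2 = 699 minutes
Convert: 699 / 60 = 11 hours, 39 minutes
Result: 11:39

11:39


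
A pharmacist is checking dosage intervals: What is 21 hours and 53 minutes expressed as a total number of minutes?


Hours: 21
Minutes: 53
Convert hours to minutes: 21 x 60 = 1260
Add remaining minutes: 1260 + 53 = 1313

1313


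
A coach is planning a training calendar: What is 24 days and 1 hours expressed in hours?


Days: 24
Extra hours: 1
Hours per day: 24
Days to hours: 24 x 24 = 576
Total: 576 + 1 = 577

577


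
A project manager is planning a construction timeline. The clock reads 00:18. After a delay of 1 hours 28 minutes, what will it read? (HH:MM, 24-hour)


Start time: 00:18
Adding: 1 hours 28 minutes
Minutes: 18 + 28 = 46
Hours: 0 + 1 + 0 = 1
Result: 01:46

01:46


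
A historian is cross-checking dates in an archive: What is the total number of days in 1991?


Year: 1991
Check leap year rules:
Divisible by 4? No
1991 is not a leap year
Days: 365

365


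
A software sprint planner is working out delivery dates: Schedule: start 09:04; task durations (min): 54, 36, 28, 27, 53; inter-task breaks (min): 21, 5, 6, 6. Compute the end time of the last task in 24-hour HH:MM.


Start: 09:04 = 544 min from midnight
  after task 1 (54 min): 09:58
  after break (21 min): 10:19
  after task 2 (36 min): 10:55
  after break (5 min): 11:00
  after task 3 (28 min): 11:28
  after break (6 min): 11:34
  after task 4 (27 min): 12:01
  after break (6 min): 12:07
  after task 5 (53 min): 13:00
Total elapsed: 236 minutes
End time: 13:00

13:00


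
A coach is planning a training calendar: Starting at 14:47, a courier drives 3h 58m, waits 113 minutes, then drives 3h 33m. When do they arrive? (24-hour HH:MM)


Depart: 14:47
Leg 1: +238 min -> 18:45
Layover: +113 min -> 20:38
Leg 2: +213 min -> 00:11
Total travel: 564 minutes = 9h 24m
Arrival: 00:11

00:11


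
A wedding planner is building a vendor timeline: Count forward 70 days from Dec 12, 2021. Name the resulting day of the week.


Start: 2021-12-12 (Sunday)
Step 1 - find target date: add 70 days
  2021-12-12 + 70 days = 2022-02-20
Step 2 - day of week:
  70 mod 7 = 0
  Sunday + 0 days -> Sunday
Result: Sunday (2022-02-20)

Sunday


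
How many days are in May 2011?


Month: May
Year: 2011
May is a 31-day month
Total: 31 days

31


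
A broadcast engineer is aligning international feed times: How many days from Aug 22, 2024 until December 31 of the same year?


Start: August 22, 2024
End: December 31, 2024
Days left in August: 9
September: 30
October: 31
November: 30
December: 31
Sum of remaining months: 122
Total: 9 + 122 = 131

131


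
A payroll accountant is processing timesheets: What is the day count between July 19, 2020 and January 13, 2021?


Start date: 2020-07-19
End date: 2021-01-13
Jul 2020: +13 days
Aug 2020: +31 days
Sep 2020: +30 days
... (4 more months)
Total: 178 days

178


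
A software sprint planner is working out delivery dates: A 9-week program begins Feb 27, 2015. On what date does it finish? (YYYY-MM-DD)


Start: 2015-02-27
Weeks to add: 9
Convert to days: 9 x 7 = 63 days
Add 63 days to 2015-02-27
Result: 2015-05-01

2015-05-01


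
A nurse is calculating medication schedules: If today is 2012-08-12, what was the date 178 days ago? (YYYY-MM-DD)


Start: 2012-08-12
Subtracting 178 days
Days already passed in August: 12
After going back through August: 166 more days to subtract
July 2012: 31 days, 135 remaining
June 2012: 30 days, 105 remaining
May 2012: 31 days, 74 remaining
April 2012: 30 days, 44 remaining
Result: 2012-02-16

2012-02-16


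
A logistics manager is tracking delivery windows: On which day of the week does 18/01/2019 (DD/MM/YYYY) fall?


Date: 2019-01-18
January 1, 2019 is a Tuesday
Day of year: 18
Offset from Jan 1: 17 days
17 mod 7 = 3
Result: Friday

Friday


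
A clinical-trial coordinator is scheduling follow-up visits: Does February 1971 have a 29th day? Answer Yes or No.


Year: 1971
Divisible by 4? 1971 / 4 = 492.75 -> No
Not divisible by 4, so NOT a leap year

No


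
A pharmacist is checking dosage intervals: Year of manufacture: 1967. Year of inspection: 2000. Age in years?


Birth year: 1967
Current year: 2000
Age = current year - birth year
Age = 2000 - 1967 = 33

33


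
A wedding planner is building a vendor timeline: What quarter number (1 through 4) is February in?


Month: February (month 2)
Q1: January-March (months 1-3)
Q2: April-June (months 4-6)
Q3: July-September (months 7-9)
Q4: October-December (months 10-12)
Month 2 falls in Q1

1


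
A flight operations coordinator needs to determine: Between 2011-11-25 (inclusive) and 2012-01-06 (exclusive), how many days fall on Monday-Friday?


Start: 2011-11-25 (Friday)
End (exclusive): 2012-01-06 (Friday)
Total calendar days: 42
Full weeks: 42 // 7 = 6 -> 30 weekdays
Remaining 0 days starting on Friday:
Total business days: 30 + 0 = 30

30


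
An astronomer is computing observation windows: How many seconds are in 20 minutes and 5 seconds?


Minutes: 20
Extra seconds: 5
Seconds per minute: 60
Minutes to seconds: 20 x 60 = 1200
Total: 1200 + 5 = 1205

1205


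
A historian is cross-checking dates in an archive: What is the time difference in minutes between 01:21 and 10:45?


Start time: 01:21 = 81 minutes from midnight
End time: 10:45 = 645 minutes from midnight
Difference: 645 - 81 = 564 minutes
That is 9 hours and 24 minutes

564


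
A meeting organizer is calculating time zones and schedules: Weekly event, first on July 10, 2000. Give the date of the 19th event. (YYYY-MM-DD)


First occurrence: 2000-07-10 (occurrence 1)
Each occurrence is 7 days after the previous.
Occurrence 19 is 18 weeks after the first.
18 weeks = 126 days
2000-07-10 + 126 days = 2000-11-13

2000-11-13


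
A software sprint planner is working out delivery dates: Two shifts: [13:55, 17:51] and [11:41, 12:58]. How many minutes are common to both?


Interval A: [835, 1071] minutes from midnight
Interval B: [701, 778] minutes from midnight
Overlap start = max(835, 701) = 835
Overlap end = min(1071, 778) = 778
End <= start, so the intervals do not overlap: 0 minutes

0


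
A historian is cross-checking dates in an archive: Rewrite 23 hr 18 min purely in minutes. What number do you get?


Hours: 23
Extra minutes: 18
Minutes per hour: 60
Hours to minutes: 23 x 60 = 1380
Total: 1380 + 18 = 1398

1398


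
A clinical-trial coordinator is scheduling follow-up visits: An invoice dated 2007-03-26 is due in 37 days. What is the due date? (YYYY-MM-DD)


Start: 2007-03-26
Adding 37 days
Days remaining in March: 5
After March: 32 days still to add
April 2007: 30 days, 2 remaining
May 2007 has 31 days, need 2
Result: 2007-05-02

2007-05-02


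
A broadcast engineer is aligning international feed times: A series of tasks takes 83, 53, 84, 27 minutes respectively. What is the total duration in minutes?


Durations: 83, 53, 84, 27
Running sum: 83
+ 53 = 136
+ 84 = 220
+ 27 = 247
Total duration: 247 minutes
That is 4 hours and 7 minutes

247


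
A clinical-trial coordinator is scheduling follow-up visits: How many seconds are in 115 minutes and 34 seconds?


Minutes: 115
Seconds: 34
Convert minutes to seconds: 115 x 60 = 6900
Add remaining seconds: 6900 + 34 = 6934

6934


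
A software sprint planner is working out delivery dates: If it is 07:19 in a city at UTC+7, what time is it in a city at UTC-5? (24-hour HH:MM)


Local time: 07:19 at UTC+7 (offset 7h)
Target zone: UTC-5 (offset -5h)
Difference: -5 - (7) = -12 hours
Calculation: 7 + (-12) = -5
Wraparound: (-5) mod 24 = 19
Result: 19:19

19:19


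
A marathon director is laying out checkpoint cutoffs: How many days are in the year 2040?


Year: 2040
Check leap year rules:
Divisible by 4? Yes
Divisible by 100? No
2040 is a leap year
Days: 366

366


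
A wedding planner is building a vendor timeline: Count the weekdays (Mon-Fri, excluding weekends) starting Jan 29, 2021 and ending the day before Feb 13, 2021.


Start: 2021-01-29 (Friday)
End (exclusive): 2021-02-13 (Saturday)
Total calendar days: 15
Full weeks: 15 // 7 = 2 -> 10 weekdays
Remaining 1 days starting on Friday:
  Fri(w) -> 1 weekdays
Total business days: 10 + 1 = 11

11


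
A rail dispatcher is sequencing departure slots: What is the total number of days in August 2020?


Month: August
Year: 2020
August is a 31-day month
Total: 31 days

31


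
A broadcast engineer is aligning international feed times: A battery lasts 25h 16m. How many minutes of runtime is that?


Hours: 25
Extra minutes: 16
Minutes per hour: 60
Hours to minutes: 25 x 60 = 1500
Total: 1500 + 16 = 1516

1516


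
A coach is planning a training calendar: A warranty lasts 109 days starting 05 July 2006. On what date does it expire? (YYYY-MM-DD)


Start: 2006-07-05
Adding 109 days
Days remaining in July: 26
After July: 83 days still to add
August 2006: 31 days, 52 remaining
September 2006: 30 days, 22 remaining
October 2006 has 31 days, need 22
Result: 2006-10-22

2006-10-22


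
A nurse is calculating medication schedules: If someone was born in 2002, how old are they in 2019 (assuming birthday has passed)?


Birth year: 2002
Current year: 2019
Age = current year - birth year
Age = 2019 - 2002 = 17

17


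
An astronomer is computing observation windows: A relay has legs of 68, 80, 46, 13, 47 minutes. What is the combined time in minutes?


Durations: 68, 80, 46, 13, 47
Running sum: 68
+ 80 = 148
+ 46 = 194
+ 13 = 207
+ 47 = 254
Total duration: 254 minutes
That is 4 hours and 14 minutes

254


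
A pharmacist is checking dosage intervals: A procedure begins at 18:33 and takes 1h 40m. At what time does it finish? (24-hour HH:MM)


Start time: 18:33
Adding: 1 hours 40 minutes
Minutes: 33 + 40 = 73
Minute overflow: 73 >= 60, so carry 1 hour, minutes = 13
Hours: 18 + 1 + 1 = 20
Result: 20:13

20:13


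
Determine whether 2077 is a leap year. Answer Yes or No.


Year: 2077
Divisible by 4? 2077 / 4 = 519.25 -> No
Not divisible by 4, so NOT a leap year

No


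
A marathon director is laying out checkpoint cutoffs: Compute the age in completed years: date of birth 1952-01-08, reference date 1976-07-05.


Birth: 1952-01-08
Reference: 1976-07-05
Year difference: 1976 - 1952 = 24
Has birthday (01-08) occurred by 07-05? Yes
Age in full years: 24

24


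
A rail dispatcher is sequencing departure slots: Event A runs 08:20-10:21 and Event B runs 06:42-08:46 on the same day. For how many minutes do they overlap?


Interval A: [500, 621] minutes from midnight
Interval B: [402, 526] minutes from midnight
Overlap start = max(500, 402) = 500
Overlap end = min(621, 526) = 526
Overlap = 526 - 500 = 26 minutes

26


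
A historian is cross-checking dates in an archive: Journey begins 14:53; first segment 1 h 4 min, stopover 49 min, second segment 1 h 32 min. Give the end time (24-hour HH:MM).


Depart: 14:53
Leg 1: +64 min -> 15:57
Layover: +49 min -> 16:46
Leg 2: +92 min -> 18:18
Total travel: 205 minutes = 3h 25m
Arrival: 18:18

18:18


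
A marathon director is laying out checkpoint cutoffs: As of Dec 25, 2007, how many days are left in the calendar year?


Start: December 25, 2007
End: December 31, 2007
Days left in December: 6
Total: 6 days

6


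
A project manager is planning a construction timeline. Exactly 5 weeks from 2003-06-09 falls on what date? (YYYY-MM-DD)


Start: 2003-06-09
Weeks to add: 5
Convert to days: 5 x 7 = 35 days
Add 35 days to 2003-06-09
Result: 2003-07-14

2003-07-14


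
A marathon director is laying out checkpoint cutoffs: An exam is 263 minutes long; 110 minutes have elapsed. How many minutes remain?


Total budget: 263 minutes
Time used: 110 minutes
Remaining: 263 - 110 = 153 minutes
Percent used: 41.8%
Percent remaining: 58.2%

153


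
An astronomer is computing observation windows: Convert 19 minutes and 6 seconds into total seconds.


Minutes: 19
Seconds: 6
Convert minutes to seconds: 19 x 60 = 1140
Add remaining seconds: 1140 + 6 = 1146

1146


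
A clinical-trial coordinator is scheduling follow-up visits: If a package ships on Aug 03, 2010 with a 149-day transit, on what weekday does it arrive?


Start: 2010-08-03 (Tuesday)
Step 1 - find target date: add 149 days
  2010-08-03 + 149 days = 2010-12-30
Step 2 - day of week:
  149 mod 7 = 2
  Tuesday + 2 days -> Thursday
Result: Thursday (2010-12-30)

Thursday


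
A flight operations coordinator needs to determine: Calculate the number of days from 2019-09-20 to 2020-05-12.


Start date: 2019-09-20
End date: 2020-05-12
Sep 2019: +11 days
Oct 2019: +31 days
Nov 2019: +30 days
... (6 more months)
Total: 235 days

235


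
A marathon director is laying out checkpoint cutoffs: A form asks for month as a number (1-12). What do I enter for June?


Calendar month order:
5. May
6. June <--
7. July
June is month number 6

6


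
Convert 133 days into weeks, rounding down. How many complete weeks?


Total days: 133
Days per week: 7
Division: 133 / 7 = 19 remainder 0
Complete weeks: 19
Remaining days: 0

19


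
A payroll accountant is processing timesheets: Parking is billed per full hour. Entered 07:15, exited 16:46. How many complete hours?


Start: 07:15
End: 16:46
Hour difference: 16 - 7 = 9 hours
Minute difference: 46 - 15 = 31 minutes
Total minutes: 571
Complete hours: 571 / 60 = 9 (remainder 31)

9


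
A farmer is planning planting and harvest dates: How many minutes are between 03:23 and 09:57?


Start time: 03:23 = 203 minutes from midnight
End time: 09:57 = 597 minutes from midnight
Difference: 597 - 203 = 394 minutes
That is 6 hours and 34 minutes

394


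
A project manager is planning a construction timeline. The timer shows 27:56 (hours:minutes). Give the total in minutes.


Hours: 27
Minutes: 56
Convert hours to minutes: 27 x 60 = 1620
Add remaining minutes: 1620 + 56 = 1676

1676


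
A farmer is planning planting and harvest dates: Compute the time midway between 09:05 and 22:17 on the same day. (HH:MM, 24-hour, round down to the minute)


Start time: 09:05 = 545 minutes from midnight
End time: 22:17 = 1337 minutes from midnight
Sum: 545 + 1337 = 1882
Midpoint: 1882 / 2 = 941 minutes
Convert: 941 / 60 = 15 hours, 41 minutes
Result: 15:41

15:41


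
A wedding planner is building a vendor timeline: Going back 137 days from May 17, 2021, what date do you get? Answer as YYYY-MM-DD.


Start: 2021-05-17
Subtracting 137 days
Days already passed in May: 17
After going back through May: 120 more days to subtract
April 2021: 30 days, 90 remaining
March 2021: 31 days, 59 remaining
February 2021: 28 days, 31 remaining
January 2021 has 31 days, need 31
Result: 2020-12-31

2020-12-31


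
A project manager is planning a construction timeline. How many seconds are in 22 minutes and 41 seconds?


Minutes: 22
Extra seconds: 41
Seconds per minute: 60
Minutes to seconds: 22 x 60 = 1320
Total: 1320 + 41 = 1361

1361


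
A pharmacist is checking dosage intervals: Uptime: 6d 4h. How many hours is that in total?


Days: 6
Extra hours: 4
Hours per day: 24
Days to hours: 6 x 24 = 144
Total: 144 + 4 = 148

148


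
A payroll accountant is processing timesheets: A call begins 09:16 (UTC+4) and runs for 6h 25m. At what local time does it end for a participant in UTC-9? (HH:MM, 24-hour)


Start: 09:16 in UTC+4
Step 1 - add duration:
  minutes: 16 + 25 = 41
  hours: 9 + 6 + 0 = 15
  end in UTC+4: 15:41
Step 2 - convert UTC+4 -> UTC-9:
  offset difference: -9 - (4) = -13 hours
  15 + (-13) = 2 -> mod 24 = 2
Result: 02:41 in UTC-9

02:41


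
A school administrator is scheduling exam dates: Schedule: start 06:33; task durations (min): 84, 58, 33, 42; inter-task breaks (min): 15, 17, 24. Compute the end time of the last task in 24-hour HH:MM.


Start: 06:33 = 393 min from midnight
  after task 1 (84 min): 07:57
  after break (15 min): 08:12
  after task 2 (58 min): 09:10
  after break (17 min): 09:27
  after task 3 (33 min): 10:00
  after break (24 min): 10:24
  after task 4 (42 min): 11:06
Total elapsed: 273 minutes
End time: 11:06

11:06


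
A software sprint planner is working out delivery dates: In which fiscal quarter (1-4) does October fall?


Month: October (month 10)
Q1: January-March (months 1-3)
Q2: April-June (months 4-6)
Q3: July-September (months 7-9)
Q4: October-December (months 10-12)
Month 10 falls in Q4

4


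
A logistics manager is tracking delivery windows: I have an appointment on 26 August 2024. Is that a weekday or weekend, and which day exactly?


Date: 2024-08-26
January 1, 2024 is a Monday
Day of year: 239
Offset from Jan 1: 238 days
238 mod 7 = 0
Result: Monday

Monday


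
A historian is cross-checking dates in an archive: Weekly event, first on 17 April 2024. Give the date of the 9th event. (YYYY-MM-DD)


First occurrence: 2024-04-17 (occurrence 1)
Each occurrence is 7 days after the previous.
Occurrence 9 is 8 weeks after the first.
8 weeks = 56 days
2024-04-17 + 56 days = 2024-06-12

2024-06-12


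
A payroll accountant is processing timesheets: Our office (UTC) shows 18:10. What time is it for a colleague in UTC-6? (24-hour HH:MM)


Local time: 18:10 at UTC (offset 0h)
Target zone: UTC-6 (offset -6h)
Difference: -6 - (0) = -6 hours
Calculation: 18 + (-6) = 12
Result: 12:10

12:10


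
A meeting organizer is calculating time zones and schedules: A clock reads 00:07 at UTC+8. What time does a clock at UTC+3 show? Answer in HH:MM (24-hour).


Local time: 00:07 at UTC+8 (offset 8h)
Target zone: UTC+3 (offset 3h)
Difference: 3 - (8) = -5 hours
Calculation: 0 + (-5) = -5
Wraparound: (-5) mod 24 = 19
Result: 19:07

19:07


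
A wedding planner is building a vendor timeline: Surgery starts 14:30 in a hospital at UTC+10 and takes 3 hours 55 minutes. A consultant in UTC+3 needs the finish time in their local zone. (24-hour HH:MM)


Start: 14:30 in UTC+10
Step 1 - add duration:
  minutes: 30 + 55 = 85 (carry 1h)
  hours: 14 + 3 + 1 = 18
  end in UTC+10: 18:25
Step 2 - convert UTC+10 -> UTC+3:
  offset difference: 3 - (10) = -7 hours
  18 + (-7) = 11 -> mod 24 = 11
Result: 11:25 in UTC+3

11:25


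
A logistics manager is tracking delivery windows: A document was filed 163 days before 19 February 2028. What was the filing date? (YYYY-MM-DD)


Start: 2028-02-19
Subtracting 163 days
Days already passed in February: 19
After going back through February: 144 more days to subtract
January 2028: 31 days, 113 remaining
December 2027: 31 days, 82 remaining
November 2027: 30 days, 52 remaining
October 2027: 31 days, 21 remaining
Result: 2027-09-09

2027-09-09


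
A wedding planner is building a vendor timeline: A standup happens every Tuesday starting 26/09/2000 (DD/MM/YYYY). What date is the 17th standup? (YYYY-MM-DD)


First occurrence: 2000-09-26 (occurrence 1)
Each occurrence is 7 days after the previous.
Occurrence 17 is 16 weeks after the first.
16 weeks = 112 days
2000-09-26 + 112 days = 2001-01-16

2001-01-16


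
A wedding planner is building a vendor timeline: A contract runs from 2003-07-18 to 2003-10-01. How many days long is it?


Start date: 2003-07-18
End date: 2003-10-01
Jul 2003: +14 days
Aug 2003: +31 days
Sep 2003: +30 days
Total: 75 days

75


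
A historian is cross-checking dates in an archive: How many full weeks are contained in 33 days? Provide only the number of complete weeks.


Total days: 33
Days per week: 7
Division: 33 / 7 = 4 remainder 5
Complete weeks: 4
Remaining days: 5

4


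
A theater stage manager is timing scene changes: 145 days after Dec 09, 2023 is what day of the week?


Start: 2023-12-09 (Saturday)
Step 1 - find target date: add 145 days
  2023-12-09 + 145 days = 2024-05-02
Step 2 - day of week:
  145 mod 7 = 5
  Saturday + 5 days -> Thursday
Result: Thursday (2024-05-02)

Thursday


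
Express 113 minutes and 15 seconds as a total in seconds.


Minutes: 113
Seconds: 15
Convert minutes to seconds: 113 x 60 = 6780
Add remaining seconds: 6780 + 15 = 6795

6795


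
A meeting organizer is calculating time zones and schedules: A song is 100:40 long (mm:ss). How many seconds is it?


Minutes: 100
Extra seconds: 40
Seconds per minute: 60
Minutes to seconds: 100 x 60 = 6000
Total: 6000 + 40 = 6040

6040


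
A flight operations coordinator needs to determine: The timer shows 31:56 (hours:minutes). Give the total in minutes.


Hours: 31
Minutes: 56
Convert hours to minutes: 31 x 60 = 1860
Add remaining minutes: 1860 + 56 = 1916

1916


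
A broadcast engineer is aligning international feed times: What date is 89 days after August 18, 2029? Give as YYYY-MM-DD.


Start: 2029-08-18
Adding 89 days
Days remaining in August: 13
After August: 76 days still to add
September 2029: 30 days, 46 remaining
October 2029: 31 days, 15 remaining
November 2029 has 30 days, need 15
Result: 2029-11-15

2029-11-15


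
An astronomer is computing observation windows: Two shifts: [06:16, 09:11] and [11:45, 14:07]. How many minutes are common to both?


Interval A: [376, 551] minutes from midnight
Interval B: [705, 847] minutes from midnight
Overlap start = max(376, 705) = 705
Overlap end = min(551, 847) = 551
End <= start, so the intervals do not overlap: 0 minutes

0


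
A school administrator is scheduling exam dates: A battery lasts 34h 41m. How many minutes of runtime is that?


Hours: 34
Extra minutes: 41
Minutes per hour: 60
Hours to minutes: 34 x 60 = 2040
Total: 2040 + 41 = 2081

2081


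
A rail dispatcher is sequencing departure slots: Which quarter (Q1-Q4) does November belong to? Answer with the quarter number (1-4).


Month: November (month 11)
Q1: January-March (months 1-3)
Q2: April-June (months 4-6)
Q3: July-September (months 7-9)
Q4: October-December (months 10-12)
Month 11 falls in Q4

4


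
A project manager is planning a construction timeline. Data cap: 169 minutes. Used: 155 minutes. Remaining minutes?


Total budget: 169 minutes
Time used: 155 minutes
Remaining: 169 - 155 = 14 minutes
Percent used: 91.7%
Percent remaining: 8.3%

14


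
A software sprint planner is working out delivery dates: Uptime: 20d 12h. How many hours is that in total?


Days: 20
Extra hours: 12
Hours per day: 24
Days to hours: 20 x 24 = 480
Total: 480 + 12 = 492

492


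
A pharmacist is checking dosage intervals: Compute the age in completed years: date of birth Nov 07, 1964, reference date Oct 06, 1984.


Birth: 1964-11-07
Reference: 1984-10-06
Year difference: 1984 - 1964 = 20
Has birthday (11-07) occurred by 10-06? No
Birthday not yet reached this year -> subtract 1
Age in full years: 19

19


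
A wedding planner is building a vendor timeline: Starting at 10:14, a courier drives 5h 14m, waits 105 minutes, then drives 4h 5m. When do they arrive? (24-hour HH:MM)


Depart: 10:14
Leg 1: +314 min -> 15:28
Layover: +105 min -> 17:13
Leg 2: +245 min -> 21:18
Total travel: 664 minutes = 11h 4m
Arrival: 21:18

21:18


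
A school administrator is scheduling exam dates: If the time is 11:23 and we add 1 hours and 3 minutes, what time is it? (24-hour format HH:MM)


Start time: 11:23
Adding: 1 hours 3 minutes
Minutes: 23 + 3 = 26
Hours: 11 + 1 + 0 = 12
Result: 12:26

12:26


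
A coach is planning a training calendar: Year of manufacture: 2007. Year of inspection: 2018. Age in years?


Birth year: 2007
Current year: 2018
Age = current year - birth year
Age = 2018 - 2007 = 11

11


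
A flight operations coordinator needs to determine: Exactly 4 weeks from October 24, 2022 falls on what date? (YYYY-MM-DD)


Start: 2022-10-24
Weeks to add: 4
Convert to days: 4 x 7 = 28 days
Add 28 days to 2022-10-24
Result: 2022-11-21

2022-11-21


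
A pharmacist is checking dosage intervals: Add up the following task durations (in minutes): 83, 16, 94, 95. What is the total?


Durations: 83, 16, 94, 95
Running sum: 83
+ 16 = 99
+ 94 = 193
+ 95 = 288
Total duration: 288 minutes
That is 4 hours and 48 minutes

288


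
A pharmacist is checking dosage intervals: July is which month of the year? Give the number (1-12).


Calendar month order:
6. June
7. July <--
8. August
July is month number 7

7


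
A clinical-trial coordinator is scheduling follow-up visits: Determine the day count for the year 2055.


Year: 2055
Check leap year rules:
Divisible by 4? No
2055 is not a leap year
Days: 365

365


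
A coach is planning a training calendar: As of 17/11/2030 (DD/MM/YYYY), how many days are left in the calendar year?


Start: November 17, 2030
End: December 31, 2030
Days left in November: 13
December: 31
Sum of remaining months: 31
Total: 13 + 31 = 44

44


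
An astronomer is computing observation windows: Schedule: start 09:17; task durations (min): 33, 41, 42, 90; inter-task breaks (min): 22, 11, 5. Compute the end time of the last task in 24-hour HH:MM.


Start: 09:17 = 557 min from midnight
  after task 1 (33 min): 09:50
  after break (22 min): 10:12
  after task 2 (41 min): 10:53
  after break (11 min): 11:04
  after task 3 (42 min): 11:46
  after break (5 min): 11:51
  after task 4 (90 min): 13:21
Total elapsed: 244 minutes
End time: 13:21

13:21


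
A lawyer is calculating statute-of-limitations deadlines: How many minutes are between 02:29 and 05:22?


Start time: 02:29 = 149 minutes from midnight
End time: 05:22 = 322 minutes from midnight
Difference: 322 - 149 = 173 minutes
That is 2 hours and 53 minutes

173


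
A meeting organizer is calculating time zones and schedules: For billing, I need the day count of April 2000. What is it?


Month: April
Year: 2000
April is a 30-day month
Total: 30 days

30


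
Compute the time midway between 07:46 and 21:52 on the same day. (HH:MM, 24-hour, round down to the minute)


Start time: 07:46 = 466 minutes from midnight
End time: 21:52 = 1312 minutes from midnight
Sum: 466 + 1312 = 1778
Midpoint: 1778 / 2 = 889 minutes
Convert: 889 / 60 = 14 hours, 49 minutes
Result: 14:49

14:49


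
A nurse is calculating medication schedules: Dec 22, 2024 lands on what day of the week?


Date: 2024-12-22
January 1, 2024 is a Monday
Day of year: 357
Offset from Jan 1: 356 days
356 mod 7 = 6
Result: Sunday

Sunday


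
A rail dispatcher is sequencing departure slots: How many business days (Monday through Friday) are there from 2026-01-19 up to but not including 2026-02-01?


Start: 2026-01-19 (Monday)
End (exclusive): 2026-02-01 (Sunday)
Total calendar days: 13
Full weeks: 13 // 7 = 1 -> 5 weekdays
Remaining 6 days starting on Monday:
  Mon(w), Tue(w), Wed(w), Thu(w), Fri(w), Sat(-) -> 5 weekdays
Total business days: 5 + 5 = 10

10


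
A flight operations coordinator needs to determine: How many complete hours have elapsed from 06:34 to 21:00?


Start: 06:34
End: 21:00
Hour difference: 21 - 6 = 15 hours
Minute difference: 0 - 34 = -34 minutes
Total minutes: 866
Complete hours: 866 / 60 = 14 (remainder 26)

14


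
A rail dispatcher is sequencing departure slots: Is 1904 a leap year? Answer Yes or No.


Year: 1904
Divisible by 4? 1904 / 4 = 476.0 -> Yes
Divisible by 100? 1904 / 100 = 19.04 -> No
Divisible by 4 but not 100, so it IS a leap year

Yes


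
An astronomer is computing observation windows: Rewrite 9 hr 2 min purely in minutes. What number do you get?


Hours: 9
Extra minutes: 2
Minutes per hour: 60
Hours to minutes: 9 x 60 = 540
Total: 540 + 2 = 542

542


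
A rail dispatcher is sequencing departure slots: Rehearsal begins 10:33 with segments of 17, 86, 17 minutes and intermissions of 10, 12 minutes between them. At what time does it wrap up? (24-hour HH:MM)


Start: 10:33 = 633 min from midnight
  after task 1 (17 min): 10:50
  after break (10 min): 11:00
  after task 2 (86 min): 12:26
  after break (12 min): 12:38
  after task 3 (17 min): 12:55
Total elapsed: 142 minutes
End time: 12:55

12:55


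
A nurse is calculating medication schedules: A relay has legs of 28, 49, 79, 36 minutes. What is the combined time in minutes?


Durations: 28, 49, 79, 36
Running sum: 28
+ 49 = 77
+ 79 = 156
+ 36 = 192
Total duration: 192 minutes
That is 3 hours and 12 minutes

192


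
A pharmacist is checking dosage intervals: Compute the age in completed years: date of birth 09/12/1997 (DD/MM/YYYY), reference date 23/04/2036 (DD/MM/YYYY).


Birth: 1997-12-09
Reference: 2036-04-23
Year difference: 2036 - 1997 = 39
Has birthday (12-09) occurred by 04-23? No
Birthday not yet reached this year -> subtract 1
Age in full years: 38

38


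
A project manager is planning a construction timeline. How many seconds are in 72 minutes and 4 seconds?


Minutes: 72
Extra seconds: 4
Seconds per minute: 60
Minutes to seconds: 72 x 60 = 4320
Total: 4320 + 4 = 4324

4324


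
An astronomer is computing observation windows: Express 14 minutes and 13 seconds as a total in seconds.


Minutes: 14
Seconds: 13
Convert minutes to seconds: 14 x 60 = 840
Add remaining seconds: 840 + 13 = 853

853


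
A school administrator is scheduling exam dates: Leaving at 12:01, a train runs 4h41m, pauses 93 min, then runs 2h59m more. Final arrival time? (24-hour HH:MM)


Depart: 12:01
Leg 1: +281 min -> 16:42
Layover: +93 min -> 18:15
Leg 2: +179 min -> 21:14
Total travel: 553 minutes = 9h 13m
Arrival: 21:14

21:14


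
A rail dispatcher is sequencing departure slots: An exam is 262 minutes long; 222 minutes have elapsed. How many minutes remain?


Total budget: 262 minutes
Time used: 222 minutes
Remaining: 262 - 222 = 40 minutes
Percent used: 84.7%
Percent remaining: 15.3%

40


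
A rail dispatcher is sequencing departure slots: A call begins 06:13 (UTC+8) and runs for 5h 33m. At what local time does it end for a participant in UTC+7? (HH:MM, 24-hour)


Start: 06:13 in UTC+8
Step 1 - add duration:
  minutes: 13 + 33 = 46
  hours: 6 + 5 + 0 = 11
  end in UTC+8: 11:46
Step 2 - convert UTC+8 -> UTC+7:
  offset difference: 7 - (8) = -1 hours
  11 + (-1) = 10 -> mod 24 = 10
Result: 10:46 in UTC+7

10:46
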